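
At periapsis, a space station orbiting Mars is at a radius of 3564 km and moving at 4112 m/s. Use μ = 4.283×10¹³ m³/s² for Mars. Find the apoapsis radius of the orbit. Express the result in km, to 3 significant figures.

r_p = 3.564×10⁶ m.
Specific energy ε = v²/2 − μ/r = -3.563×10⁶ J/kg, so a = −μ/(2ε) = 6.010×10⁶ m.
The apsides satisfy r_p + r_a = 2a, so the apoapsis radius is 2a − r_p = 8.456×10⁶ m = 8456.4 km.

apoapsis radius ≈ 8460 km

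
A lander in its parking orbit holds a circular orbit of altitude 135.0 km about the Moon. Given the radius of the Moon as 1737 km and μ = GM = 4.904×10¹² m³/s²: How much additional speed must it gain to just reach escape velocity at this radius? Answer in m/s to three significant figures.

Δv ≈ 670 m/s

r = 1737 + 135.0 = 1872.0 km = 1.8720×10⁶ m.
Circular speed v_c = √(μ/r) = 1619 m/s.
Escape speed v_esc = √(2μ/r) = √2 × v_c = 2289 m/s.
Δv = v_esc − v_c = 670.4 m/s.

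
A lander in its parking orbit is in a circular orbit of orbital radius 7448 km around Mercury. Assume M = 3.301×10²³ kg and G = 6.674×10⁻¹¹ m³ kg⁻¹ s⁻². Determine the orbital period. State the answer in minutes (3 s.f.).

T ≈ 453 minutes

μ = GM = 6.674×10⁻¹¹ × 3.301×10²³ = 2.203×10¹³ m³/s².
r = 7448 km = 7.448×10⁶ m.
Kepler's third law: T = 2π√(r³/μ) = 2π√((7.448×10⁶)³ / 2.203×10¹³).
r³/μ = 1.875×10⁷ s², so T = 2π × 4.331×10³ = 2.721×10⁴ s.
Converting: 2.721×10⁴ s ÷ 60.00 = 453.5 minutes.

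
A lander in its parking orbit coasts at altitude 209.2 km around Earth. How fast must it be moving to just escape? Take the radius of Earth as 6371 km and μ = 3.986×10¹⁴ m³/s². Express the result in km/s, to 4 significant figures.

v_esc ≈ 11.01 km/s

r = 6371 + 209.2 = 6580.2 km = 6.5802×10⁶ m.
Escape speed v_esc = √(2μ/r) = √(2 × 3.986×10¹⁴ / 6.580×10⁶) = √(1.212×10⁸) = 11010 m/s.
= 11.01 km/s.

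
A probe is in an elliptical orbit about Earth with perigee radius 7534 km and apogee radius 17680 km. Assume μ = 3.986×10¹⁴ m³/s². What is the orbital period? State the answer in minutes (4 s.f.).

T ≈ 234.8 minutes

Semi-major axis a = (r_p + r_a)/2 = (7534.0 + 17680)/2 = 12607 km = 1.261×10⁷ m.
By Kepler's third law T = 2π√(a³/μ) = 2π × 2.242×10³ = 1.409×10⁴ s.
= 234.8 minutes.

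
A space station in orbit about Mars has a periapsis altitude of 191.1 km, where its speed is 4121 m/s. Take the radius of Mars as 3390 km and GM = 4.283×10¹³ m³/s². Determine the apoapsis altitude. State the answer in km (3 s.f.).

r_p = 3390 + 191.1 = 3581.1 km = 3.581×10⁶ m.
Specific energy ε = v²/2 − μ/r = -3.469×10⁶ J/kg, so a = −μ/(2ε) = 6.174×10⁶ m.
The apsides satisfy r_p + r_a = 2a, so the apoapsis radius is 2a − r_p = 8.766×10⁶ m = 8766.5 km.
Apoapsis altitude = 8766.5 − 3390 = 5376.5 km.

apoapsis altitude ≈ 5380 km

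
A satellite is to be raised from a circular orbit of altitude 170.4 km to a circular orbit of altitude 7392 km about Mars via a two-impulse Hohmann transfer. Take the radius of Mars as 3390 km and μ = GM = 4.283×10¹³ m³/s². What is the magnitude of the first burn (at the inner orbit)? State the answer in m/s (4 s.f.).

r₁ = 3390 + 170.4 = 3560.4 km = 3.5604×10⁶ m.
r₂ = 3390 + 7392 = 10782 km = 1.0782×10⁷ m.
Transfer ellipse a_t = (r₁ + r₂)/2 = 7.171×10⁶ m.
At r₁: circular v_c1 = √(μ/r₁) = 3468 m/s; transfer-periapsis v_p = √[μ(2/r₁ − 1/a_t)] = 4253 m/s.
Δv₁ = v_p − v_c1 = 784.5 m/s.

Δv ≈ 784.5 m/s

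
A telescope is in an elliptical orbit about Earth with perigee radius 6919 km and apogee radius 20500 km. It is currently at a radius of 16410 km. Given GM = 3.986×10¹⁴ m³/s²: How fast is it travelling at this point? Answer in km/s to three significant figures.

Semi-major axis a = (r_p + r_a)/2 = 13710 km = 1.371×10⁷ m.
Vis-viva: v² = μ(2/r − 1/a) = 3.986×10¹⁴ × (1.219×10⁻⁷ − 7.294×10⁻⁸) = 1.951×10⁷ m²/s².
v = 4416 m/s = 4.416 km/s.

v ≈ 4.42 km/s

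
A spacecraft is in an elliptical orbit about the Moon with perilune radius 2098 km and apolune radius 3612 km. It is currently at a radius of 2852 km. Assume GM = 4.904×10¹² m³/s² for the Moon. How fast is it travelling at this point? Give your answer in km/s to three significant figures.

v ≈ 1.31 km/s

Semi-major axis a = (r_p + r_a)/2 = 2855.0 km = 2.855×10⁶ m.
Vis-viva: v² = μ(2/r − 1/a) = 4.904×10¹² × (7.013×10⁻⁷ − 3.503×10⁻⁷) = 1.721×10⁶ m²/s².
v = 1312 m/s = 1.312 km/s.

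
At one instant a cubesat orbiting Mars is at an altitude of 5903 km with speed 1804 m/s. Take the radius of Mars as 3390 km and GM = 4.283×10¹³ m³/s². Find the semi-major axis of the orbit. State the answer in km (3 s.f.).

r = 3390 + 5903 = 9293.0 km = 9.293×10⁶ m.
Specific orbital energy ε = v²/2 − μ/r = (1804)²/2 − 4.283×10¹³/9.293×10⁶ = -2.982×10⁶ J/kg.
Since ε = −μ/(2a), a = −μ/(2ε) = 7.182×10⁶ m = 7182.3 km.

a ≈ 7180 km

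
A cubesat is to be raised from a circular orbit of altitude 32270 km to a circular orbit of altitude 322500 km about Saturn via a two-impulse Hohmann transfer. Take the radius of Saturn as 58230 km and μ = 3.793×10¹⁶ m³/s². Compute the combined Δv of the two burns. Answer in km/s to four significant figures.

r₁ = 58230 + 32270 = 90500 km = 9.0500×10⁷ m.
r₂ = 58230 + 322500 = 380730 km = 3.8073×10⁸ m.
Transfer ellipse a_t = (r₁ + r₂)/2 = 2.356×10⁸ m.
At r₁: circular v_c1 = √(μ/r₁) = 20470 m/s; transfer-perikrone v_p = √[μ(2/r₁ − 1/a_t)] = 26020 m/s.
Δv₁ = v_p − v_c1 = 5552 m/s.
At r₂: circular v_c2 = √(μ/r₂) = 9981 m/s; transfer-apokrone v_a = √[μ(2/r₂ − 1/a_t)] = 6186 m/s.
Δv₂ = v_c2 − v_a = 3795 m/s.
Total Δv = Δv₁ + Δv₂ = 9347 m/s = 9.347 km/s.

Δv_total ≈ 9.347 km/s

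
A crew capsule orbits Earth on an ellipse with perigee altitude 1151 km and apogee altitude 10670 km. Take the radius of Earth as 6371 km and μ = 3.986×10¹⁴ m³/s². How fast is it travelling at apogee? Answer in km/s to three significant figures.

v ≈ 3.78 km/s

r_p = 6371 + 1151 = 7522.0 km = 7.5220×10⁶ m.
r_a = 6371 + 10670 = 17041 km = 1.7041×10⁷ m.
Semi-major axis a = (r_p + r_a)/2 = 12282 km = 1.228×10⁷ m.
Vis-viva: v² = μ(2/r − 1/a) = 3.986×10¹⁴ × (1.174×10⁻⁷ − 8.142×10⁻⁸) = 1.433×10⁷ m²/s².
v = 3785 m/s = 3.785 km/s.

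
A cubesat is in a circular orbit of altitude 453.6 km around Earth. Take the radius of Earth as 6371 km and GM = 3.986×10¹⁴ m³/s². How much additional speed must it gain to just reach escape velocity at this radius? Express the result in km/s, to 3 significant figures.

Δv ≈ 3.17 km/s

r = 6371 + 453.6 = 6824.6 km = 6.8246×10⁶ m.
Circular speed v_c = √(μ/r) = 7642 m/s.
Escape speed v_esc = √(2μ/r) = √2 × v_c = 10810 m/s.
Δv = v_esc − v_c = 3166 m/s = 3.166 km/s.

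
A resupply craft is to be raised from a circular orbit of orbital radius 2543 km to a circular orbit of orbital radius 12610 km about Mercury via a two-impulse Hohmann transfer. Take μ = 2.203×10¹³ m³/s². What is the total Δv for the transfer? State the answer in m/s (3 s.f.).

Δv_total ≈ 1410 m/s

r₁ = 2543 km = 2.543×10⁶ m.
r₂ = 12610 km = 1.261×10⁷ m.
Transfer ellipse a_t = (r₁ + r₂)/2 = 7.576×10⁶ m.
At r₁: circular v_c1 = √(μ/r₁) = 2943 m/s; transfer-periherm v_p = √[μ(2/r₁ − 1/a_t)] = 3797 m/s.
Δv₁ = v_p − v_c1 = 853.8 m/s.
At r₂: circular v_c2 = √(μ/r₂) = 1322 m/s; transfer-apoherm v_a = √[μ(2/r₂ − 1/a_t)] = 765.8 m/s.
Δv₂ = v_c2 − v_a = 556.0 m/s.
Total Δv = Δv₁ + Δv₂ = 1410 m/s.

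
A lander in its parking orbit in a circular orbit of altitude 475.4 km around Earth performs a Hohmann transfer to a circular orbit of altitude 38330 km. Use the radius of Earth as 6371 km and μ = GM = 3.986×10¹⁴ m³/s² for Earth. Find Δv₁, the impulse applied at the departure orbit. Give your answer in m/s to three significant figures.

r₁ = 6371 + 475.4 = 6846.4 km = 6.8464×10⁶ m.
r₂ = 6371 + 38330 = 44701 km = 4.4701×10⁷ m.
Transfer ellipse a_t = (r₁ + r₂)/2 = 2.577×10⁷ m.
At r₁: circular v_c1 = √(μ/r₁) = 7630 m/s; transfer-perigee v_p = √[μ(2/r₁ − 1/a_t)] = 10050 m/s.
Δv₁ = v_p − v_c1 = 2418 m/s.

Δv ≈ 2420 m/s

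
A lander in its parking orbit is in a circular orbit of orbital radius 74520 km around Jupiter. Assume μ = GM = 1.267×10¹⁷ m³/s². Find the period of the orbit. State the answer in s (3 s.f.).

r = 74520 km = 7.452×10⁷ m.
Kepler's third law: T = 2π√(r³/μ) = 2π√((7.452×10⁷)³ / 1.267×10¹⁷).
r³/μ = 3.266×10⁶ s², so T = 2π × 1.807×10³ = 1.136×10⁴ s.

T ≈ 11400 s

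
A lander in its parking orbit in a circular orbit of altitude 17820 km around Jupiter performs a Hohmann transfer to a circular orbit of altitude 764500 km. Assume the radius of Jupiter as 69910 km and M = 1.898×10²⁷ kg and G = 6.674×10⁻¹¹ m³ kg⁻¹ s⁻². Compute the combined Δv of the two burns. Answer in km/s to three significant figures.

Δv_total ≈ 20.1 km/s

μ = GM = 6.674×10⁻¹¹ × 1.898×10²⁷ = 1.267×10¹⁷ m³/s².
r₁ = 69910 + 17820 = 87730 km = 8.7730×10⁷ m.
r₂ = 69910 + 764500 = 834410 km = 8.3441×10⁸ m.
Transfer ellipse a_t = (r₁ + r₂)/2 = 4.611×10⁸ m.
At r₁: circular v_c1 = √(μ/r₁) = 38000 m/s; transfer-perijove v_p = √[μ(2/r₁ − 1/a_t)] = 51120 m/s.
Δv₁ = v_p − v_c1 = 13120 m/s.
At r₂: circular v_c2 = √(μ/r₂) = 12320 m/s; transfer-apojove v_a = √[μ(2/r₂ − 1/a_t)] = 5375 m/s.
Δv₂ = v_c2 − v_a = 6947 m/s.
Total Δv = Δv₁ + Δv₂ = 20070 m/s = 20.07 km/s.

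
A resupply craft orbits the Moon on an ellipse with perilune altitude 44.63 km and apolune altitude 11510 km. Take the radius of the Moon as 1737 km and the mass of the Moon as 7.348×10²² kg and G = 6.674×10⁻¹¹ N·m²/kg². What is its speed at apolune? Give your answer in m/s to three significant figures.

v ≈ 296 m/s

μ = GM = 6.674×10⁻¹¹ × 7.348×10²² = 4.904×10¹² m³/s².
r_p = 1737 + 44.63 = 1781.6 km = 1.7816×10⁶ m.
r_a = 1737 + 11510 = 13247 km = 1.3247×10⁷ m.
Semi-major axis a = (r_p + r_a)/2 = 7514.3 km = 7.514×10⁶ m.
Vis-viva: v² = μ(2/r − 1/a) = 4.904×10¹² × (1.510×10⁻⁷ − 1.331×10⁻⁷) = 8.777×10⁴ m²/s².
v = 296.3 m/s.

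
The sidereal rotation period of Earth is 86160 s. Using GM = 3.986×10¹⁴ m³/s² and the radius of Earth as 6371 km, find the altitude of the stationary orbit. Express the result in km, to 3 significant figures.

A synchronous orbit has period T, so by Kepler's third law a = (μT²/4π²)^(1/3).
μT²/4π² = 3.986×10¹⁴ × (8.616×10⁴)² / 39.48 = 7.495×10²² m³.
a = 4.216×10⁷ m = 42163 km.
Altitude h = a − R = 42163 − 6371 = 35792 km.

h_sync ≈ 35800 km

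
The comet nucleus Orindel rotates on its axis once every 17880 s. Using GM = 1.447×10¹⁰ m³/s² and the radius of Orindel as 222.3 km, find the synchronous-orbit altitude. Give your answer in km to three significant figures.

A synchronous orbit has period T, so by Kepler's third law a = (μT²/4π²)^(1/3).
μT²/4π² = 1.447×10¹⁰ × (1.788×10⁴)² / 39.48 = 1.172×10¹⁷ m³.
a = 4.893×10⁵ m = 489.34 km.
Altitude h = a − R = 489.34 − 222.3 = 267.04 km.

h_sync ≈ 267 km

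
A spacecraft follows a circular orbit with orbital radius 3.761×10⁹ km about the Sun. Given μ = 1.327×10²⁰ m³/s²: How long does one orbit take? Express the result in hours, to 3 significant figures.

r = 3.761×10⁹ km = 3.761×10¹² m.
Kepler's third law: T = 2π√(r³/μ) = 2π√((3.761×10¹²)³ / 1.327×10²⁰).
r³/μ = 4.009×10¹⁷ s², so T = 2π × 6.332×10⁸ = 3.978×10⁹ s.
Converting: 3.978×10⁹ s ÷ 3600 = 1.105×10⁶ hours.

T ≈ 1110000 hours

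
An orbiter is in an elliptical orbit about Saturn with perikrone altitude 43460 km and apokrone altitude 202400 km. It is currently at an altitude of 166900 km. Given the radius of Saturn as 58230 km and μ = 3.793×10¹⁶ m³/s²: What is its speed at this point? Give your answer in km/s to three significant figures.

r_p = 58230 + 43460 = 101690 km = 1.0169×10⁸ m.
r_a = 58230 + 202400 = 260630 km = 2.6063×10⁸ m.
r = 58230 + 166900 = 2.2513×10⁵ km = 2.251×10⁸ m.
Semi-major axis a = (r_p + r_a)/2 = 1.8116×10⁵ km = 1.812×10⁸ m.
Vis-viva: v² = μ(2/r − 1/a) = 3.793×10¹⁶ × (8.884×10⁻⁹ − 5.520×10⁻⁹) = 1.276×10⁸ m²/s².
v = 11300 m/s = 11.30 km/s.

v ≈ 11.3 km/s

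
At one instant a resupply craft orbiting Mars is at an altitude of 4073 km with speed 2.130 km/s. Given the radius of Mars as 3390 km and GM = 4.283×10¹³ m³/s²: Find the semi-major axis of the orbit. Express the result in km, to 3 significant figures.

r = 3390 + 4073 = 7463.0 km = 7.463×10⁶ m.
Specific orbital energy ε = v²/2 − μ/r = (2130)²/2 − 4.283×10¹³/7.463×10⁶ = -3.471×10⁶ J/kg.
Since ε = −μ/(2a), a = −μ/(2ε) = 6.171×10⁶ m = 6170.5 km.

a ≈ 6170 km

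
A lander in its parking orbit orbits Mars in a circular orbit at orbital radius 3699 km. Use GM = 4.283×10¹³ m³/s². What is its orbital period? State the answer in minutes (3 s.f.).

r = 3699 km = 3.699×10⁶ m.
Kepler's third law: T = 2π√(r³/μ) = 2π√((3.699×10⁶)³ / 4.283×10¹³).
r³/μ = 1.182×10⁶ s², so T = 2π × 1.087×10³ = 6.830×10³ s.
Converting: 6.830×10³ s ÷ 60.00 = 113.8 minutes.

T ≈ 114 minutes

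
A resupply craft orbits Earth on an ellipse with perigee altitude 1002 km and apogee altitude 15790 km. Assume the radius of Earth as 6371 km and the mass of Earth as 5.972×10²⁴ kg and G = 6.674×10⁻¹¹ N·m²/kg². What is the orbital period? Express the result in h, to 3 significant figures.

T ≈ 4.96 h

μ = GM = 6.674×10⁻¹¹ × 5.972×10²⁴ = 3.986×10¹⁴ m³/s².
r_p = 6371 + 1002 = 7373.0 km = 7.3730×10⁶ m.
r_a = 6371 + 15790 = 22161 km = 2.2161×10⁷ m.
Semi-major axis a = (r_p + r_a)/2 = (7373.0 + 22161)/2 = 14767 km = 1.477×10⁷ m.
By Kepler's third law T = 2π√(a³/μ) = 2π × 2.842×10³ = 1.786×10⁴ s.
= 4.961 h.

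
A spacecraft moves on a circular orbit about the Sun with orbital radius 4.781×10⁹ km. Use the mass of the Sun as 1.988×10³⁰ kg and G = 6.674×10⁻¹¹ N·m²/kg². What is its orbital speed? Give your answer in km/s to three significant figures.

v ≈ 5.27 km/s

μ = GM = 6.674×10⁻¹¹ × 1.988×10³⁰ = 1.327×10²⁰ m³/s².
r = 4.781×10⁹ km = 4.781×10¹² m.
For a circular orbit v = √(μ/r) = √(1.327×10²⁰ / 4.781×10¹²) = √(2.775×10⁷) = 5268 m/s.
That is 5.268 km/s.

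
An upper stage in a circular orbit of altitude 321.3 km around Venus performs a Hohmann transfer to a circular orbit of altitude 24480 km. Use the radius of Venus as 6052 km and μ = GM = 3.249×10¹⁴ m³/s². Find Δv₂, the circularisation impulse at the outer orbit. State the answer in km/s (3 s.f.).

Δv ≈ 1.34 km/s

r₁ = 6052 + 321.3 = 6373.3 km = 6.3733×10⁶ m.
r₂ = 6052 + 24480 = 30532 km = 3.0532×10⁷ m.
Transfer ellipse a_t = (r₁ + r₂)/2 = 1.845×10⁷ m.
At r₁: circular v_c1 = √(μ/r₁) = 7140 m/s; transfer-periapsis v_p = √[μ(2/r₁ − 1/a_t)] = 9184 m/s.
At r₂: circular v_c2 = √(μ/r₂) = 3262 m/s; transfer-apoapsis v_a = √[μ(2/r₂ − 1/a_t)] = 1917 m/s.
Δv₂ = v_c2 − v_a = 1345 m/s.
= 1.345 km/s.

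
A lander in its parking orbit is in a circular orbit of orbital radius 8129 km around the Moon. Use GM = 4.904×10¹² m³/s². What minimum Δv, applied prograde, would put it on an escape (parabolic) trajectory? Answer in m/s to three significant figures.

r = 8129 km = 8.129×10⁶ m.
Circular speed v_c = √(μ/r) = 776.7 m/s.
Escape speed v_esc = √(2μ/r) = √2 × v_c = 1098 m/s.
Δv = v_esc − v_c = 321.7 m/s.

Δv ≈ 322 m/s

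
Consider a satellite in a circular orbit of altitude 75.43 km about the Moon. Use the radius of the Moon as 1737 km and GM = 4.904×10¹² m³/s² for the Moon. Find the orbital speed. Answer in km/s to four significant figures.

v ≈ 1.645 km/s

r = 1737 + 75.43 = 1812.4 km = 1.8124×10⁶ m.
For a circular orbit v = √(μ/r) = √(4.904×10¹² / 1.812×10⁶) = √(2.706×10⁶) = 1645 m/s.
That is 1.645 km/s.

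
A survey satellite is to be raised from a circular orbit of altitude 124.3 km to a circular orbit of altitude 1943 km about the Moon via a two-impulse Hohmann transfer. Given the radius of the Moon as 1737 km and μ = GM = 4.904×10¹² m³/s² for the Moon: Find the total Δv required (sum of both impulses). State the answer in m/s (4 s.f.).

Δv_total ≈ 455.7 m/s

r₁ = 1737 + 124.3 = 1861.3 km = 1.8613×10⁶ m.
r₂ = 1737 + 1943 = 3680.0 km = 3.6800×10⁶ m.
Transfer ellipse a_t = (r₁ + r₂)/2 = 2.771×10⁶ m.
At r₁: circular v_c1 = √(μ/r₁) = 1623 m/s; transfer-perilune v_p = √[μ(2/r₁ − 1/a_t)] = 1871 m/s.
Δv₁ = v_p − v_c1 = 247.5 m/s.
At r₂: circular v_c2 = √(μ/r₂) = 1154 m/s; transfer-apolune v_a = √[μ(2/r₂ − 1/a_t)] = 946.2 m/s.
Δv₂ = v_c2 − v_a = 208.2 m/s.
Total Δv = Δv₁ + Δv₂ = 455.7 m/s.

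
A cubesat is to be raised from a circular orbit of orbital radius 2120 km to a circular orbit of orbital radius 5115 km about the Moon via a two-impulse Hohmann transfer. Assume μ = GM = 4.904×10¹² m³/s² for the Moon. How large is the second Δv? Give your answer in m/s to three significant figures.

Δv ≈ 230 m/s

r₁ = 2120 km = 2.120×10⁶ m.
r₂ = 5115 km = 5.115×10⁶ m.
Transfer ellipse a_t = (r₁ + r₂)/2 = 3.618×10⁶ m.
At r₁: circular v_c1 = √(μ/r₁) = 1521 m/s; transfer-perilune v_p = √[μ(2/r₁ − 1/a_t)] = 1809 m/s.
At r₂: circular v_c2 = √(μ/r₂) = 979.2 m/s; transfer-apolune v_a = √[μ(2/r₂ − 1/a_t)] = 749.6 m/s.
Δv₂ = v_c2 − v_a = 229.6 m/s.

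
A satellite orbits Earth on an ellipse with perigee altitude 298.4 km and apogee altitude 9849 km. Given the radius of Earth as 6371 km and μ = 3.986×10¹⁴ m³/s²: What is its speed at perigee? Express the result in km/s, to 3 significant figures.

r_p = 6371 + 298.4 = 6669.4 km = 6.6694×10⁶ m.
r_a = 6371 + 9849 = 16220 km = 1.6220×10⁷ m.
Semi-major axis a = (r_p + r_a)/2 = 11445 km = 1.144×10⁷ m.
Vis-viva: v² = μ(2/r − 1/a) = 3.986×10¹⁴ × (2.999×10⁻⁷ − 8.738×10⁻⁸) = 8.470×10⁷ m²/s².
v = 9203 m/s = 9.203 km/s.

v ≈ 9.20 km/s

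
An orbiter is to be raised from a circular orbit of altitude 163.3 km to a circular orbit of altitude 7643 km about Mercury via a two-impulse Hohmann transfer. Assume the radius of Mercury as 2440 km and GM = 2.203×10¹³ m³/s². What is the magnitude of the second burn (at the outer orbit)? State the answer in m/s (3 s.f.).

Δv ≈ 531 m/s

r₁ = 2440 + 163.3 = 2603.3 km = 2.6033×10⁶ m.
r₂ = 2440 + 7643 = 10083 km = 1.0083×10⁷ m.
Transfer ellipse a_t = (r₁ + r₂)/2 = 6.343×10⁶ m.
At r₁: circular v_c1 = √(μ/r₁) = 2909 m/s; transfer-periherm v_p = √[μ(2/r₁ − 1/a_t)] = 3668 m/s.
At r₂: circular v_c2 = √(μ/r₂) = 1478 m/s; transfer-apoherm v_a = √[μ(2/r₂ − 1/a_t)] = 946.9 m/s.
Δv₂ = v_c2 − v_a = 531.2 m/s.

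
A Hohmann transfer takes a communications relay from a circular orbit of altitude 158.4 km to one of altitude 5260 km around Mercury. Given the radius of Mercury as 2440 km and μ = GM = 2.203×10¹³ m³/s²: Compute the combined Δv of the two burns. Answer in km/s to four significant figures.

Δv_total ≈ 1.139 km/s

r₁ = 2440 + 158.4 = 2598.4 km = 2.5984×10⁶ m.
r₂ = 2440 + 5260 = 7700.0 km = 7.7000×10⁶ m.
Transfer ellipse a_t = (r₁ + r₂)/2 = 5.149×10⁶ m.
At r₁: circular v_c1 = √(μ/r₁) = 2912 m/s; transfer-periherm v_p = √[μ(2/r₁ − 1/a_t)] = 3561 m/s.
Δv₁ = v_p − v_c1 = 648.9 m/s.
At r₂: circular v_c2 = √(μ/r₂) = 1691 m/s; transfer-apoherm v_a = √[μ(2/r₂ − 1/a_t)] = 1202 m/s.
Δv₂ = v_c2 − v_a = 489.9 m/s.
Total Δv = Δv₁ + Δv₂ = 1139 m/s = 1.139 km/s.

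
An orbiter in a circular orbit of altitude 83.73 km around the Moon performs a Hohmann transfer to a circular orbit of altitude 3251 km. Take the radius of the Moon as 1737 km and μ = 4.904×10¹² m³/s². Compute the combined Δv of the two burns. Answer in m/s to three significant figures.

r₁ = 1737 + 83.73 = 1820.7 km = 1.8207×10⁶ m.
r₂ = 1737 + 3251 = 4988.0 km = 4.9880×10⁶ m.
Transfer ellipse a_t = (r₁ + r₂)/2 = 3.404×10⁶ m.
At r₁: circular v_c1 = √(μ/r₁) = 1641 m/s; transfer-perilune v_p = √[μ(2/r₁ − 1/a_t)] = 1987 m/s.
Δv₁ = v_p − v_c1 = 345.4 m/s.
At r₂: circular v_c2 = √(μ/r₂) = 991.5 m/s; transfer-apolune v_a = √[μ(2/r₂ − 1/a_t)] = 725.1 m/s.
Δv₂ = v_c2 − v_a = 266.4 m/s.
Total Δv = Δv₁ + Δv₂ = 611.8 m/s.

Δv_total ≈ 612 m/s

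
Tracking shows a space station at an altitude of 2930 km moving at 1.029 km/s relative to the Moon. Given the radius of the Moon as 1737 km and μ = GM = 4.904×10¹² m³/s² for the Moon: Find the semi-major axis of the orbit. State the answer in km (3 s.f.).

a ≈ 4700 km

r = 1737 + 2930 = 4667.0 km = 4.667×10⁶ m.
Vis-viva rearranged: 1/a = 2/r − v²/μ = 4.285×10⁻⁷ − 2.159×10⁻⁷ = 2.126×10⁻⁷ m⁻¹.
a = 4.703×10⁶ m = 4703.1 km.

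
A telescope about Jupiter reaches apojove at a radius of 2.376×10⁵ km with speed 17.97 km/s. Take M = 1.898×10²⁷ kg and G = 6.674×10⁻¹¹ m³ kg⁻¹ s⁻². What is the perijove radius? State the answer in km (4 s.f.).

perijove radius ≈ 1.032×10⁵ km

μ = GM = 6.674×10⁻¹¹ × 1.898×10²⁷ = 1.267×10¹⁷ m³/s².
r_a = 2.376×10⁸ m.
Specific energy ε = v²/2 − μ/r = -3.717×10⁸ J/kg, so a = −μ/(2ε) = 1.704×10⁸ m.
The apsides satisfy r_p + r_a = 2a, so the perijove radius is 2a − r_a = 1.032×10⁸ m = 1.0322×10⁵ km.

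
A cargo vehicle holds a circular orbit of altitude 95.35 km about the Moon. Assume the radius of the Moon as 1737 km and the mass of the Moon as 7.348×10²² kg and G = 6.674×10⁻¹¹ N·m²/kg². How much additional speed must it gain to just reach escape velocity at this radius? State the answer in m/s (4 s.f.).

Δv ≈ 677.6 m/s

μ = GM = 6.674×10⁻¹¹ × 7.348×10²² = 4.904×10¹² m³/s².
r = 1737 + 95.35 = 1832.3 km = 1.8324×10⁶ m.
Circular speed v_c = √(μ/r) = 1636 m/s.
Escape speed v_esc = √(2μ/r) = √2 × v_c = 2314 m/s.
Δv = v_esc − v_c = 677.6 m/s.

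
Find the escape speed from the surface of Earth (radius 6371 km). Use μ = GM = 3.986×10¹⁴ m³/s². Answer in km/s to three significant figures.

v_esc ≈ 11.2 km/s

r = R = 6.371×10⁶ m.
Escape speed v_esc = √(2μ/r) = √(2 × 3.986×10¹⁴ / 6.371×10⁶) = √(1.251×10⁸) = 11190 m/s.
= 11.19 km/s.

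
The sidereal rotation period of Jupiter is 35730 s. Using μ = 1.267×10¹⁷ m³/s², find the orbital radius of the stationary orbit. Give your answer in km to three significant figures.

r_sync ≈ 1.60×10⁵ km

A synchronous orbit has period T, so by Kepler's third law a = (μT²/4π²)^(1/3).
μT²/4π² = 1.267×10¹⁷ × (3.573×10⁴)² / 39.48 = 4.097×10²⁴ m³.
a = 1.600×10⁸ m = 1.6002×10⁵ km.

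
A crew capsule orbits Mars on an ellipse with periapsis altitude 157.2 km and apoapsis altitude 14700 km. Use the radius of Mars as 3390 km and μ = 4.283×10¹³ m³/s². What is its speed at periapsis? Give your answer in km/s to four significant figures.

r_p = 3390 + 157.2 = 3547.2 km = 3.5472×10⁶ m.
r_a = 3390 + 14700 = 18090 km = 1.8090×10⁷ m.
Semi-major axis a = (r_p + r_a)/2 = 10819 km = 1.082×10⁷ m.
Vis-viva: v² = μ(2/r − 1/a) = 4.283×10¹³ × (5.638×10⁻⁷ − 9.243×10⁻⁸) = 2.019×10⁷ m²/s².
v = 4493 m/s = 4.493 km/s.

v ≈ 4.493 km/s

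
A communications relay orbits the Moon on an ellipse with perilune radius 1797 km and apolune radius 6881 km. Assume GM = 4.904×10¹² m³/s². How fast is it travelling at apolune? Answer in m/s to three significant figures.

Semi-major axis a = (r_p + r_a)/2 = 4339.0 km = 4.339×10⁶ m.
Vis-viva: v² = μ(2/r − 1/a) = 4.904×10¹² × (2.907×10⁻⁷ − 2.305×10⁻⁷) = 2.952×10⁵ m²/s².
v = 543.3 m/s.

v ≈ 543 m/s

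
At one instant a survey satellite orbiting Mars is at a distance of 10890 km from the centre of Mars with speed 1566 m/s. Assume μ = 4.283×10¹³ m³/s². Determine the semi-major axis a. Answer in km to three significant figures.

a ≈ 7910 km

r = 1.089×10⁷ m.
Vis-viva rearranged: 1/a = 2/r − v²/μ = 1.837×10⁻⁷ − 5.726×10⁻⁸ = 1.264×10⁻⁷ m⁻¹.
a = 7.912×10⁶ m = 7911.6 km.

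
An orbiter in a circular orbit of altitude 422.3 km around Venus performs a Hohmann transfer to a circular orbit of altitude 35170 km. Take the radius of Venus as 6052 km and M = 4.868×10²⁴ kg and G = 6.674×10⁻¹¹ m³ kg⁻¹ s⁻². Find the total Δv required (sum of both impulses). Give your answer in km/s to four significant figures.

μ = GM = 6.674×10⁻¹¹ × 4.868×10²⁴ = 3.249×10¹⁴ m³/s².
r₁ = 6052 + 422.3 = 6474.3 km = 6.4743×10⁶ m.
r₂ = 6052 + 35170 = 41222 km = 4.1222×10⁷ m.
Transfer ellipse a_t = (r₁ + r₂)/2 = 2.385×10⁷ m.
At r₁: circular v_c1 = √(μ/r₁) = 7084 m/s; transfer-periapsis v_p = √[μ(2/r₁ − 1/a_t)] = 9313 m/s.
Δv₁ = v_p − v_c1 = 2230 m/s.
At r₂: circular v_c2 = √(μ/r₂) = 2807 m/s; transfer-apoapsis v_a = √[μ(2/r₂ − 1/a_t)] = 1463 m/s.
Δv₂ = v_c2 − v_a = 1345 m/s.
Total Δv = Δv₁ + Δv₂ = 3574 m/s = 3.574 km/s.

Δv_total ≈ 3.574 km/s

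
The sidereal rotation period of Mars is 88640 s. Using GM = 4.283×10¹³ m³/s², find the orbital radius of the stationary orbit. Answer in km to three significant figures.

A synchronous orbit has period T, so by Kepler's third law a = (μT²/4π²)^(1/3).
μT²/4π² = 4.283×10¹³ × (8.864×10⁴)² / 39.48 = 8.524×10²¹ m³.
a = 2.043×10⁷ m = 20428 km.

r_sync ≈ 20400 km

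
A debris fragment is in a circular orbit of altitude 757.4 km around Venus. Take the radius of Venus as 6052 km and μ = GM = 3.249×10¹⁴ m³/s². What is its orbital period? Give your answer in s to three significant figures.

r = 6052 + 757.4 = 6809.4 km = 6.8094×10⁶ m.
Kepler's third law: T = 2π√(r³/μ) = 2π√((6.809×10⁶)³ / 3.249×10¹⁴).
r³/μ = 9.718×10⁵ s², so T = 2π × 9.858×10² = 6.194×10³ s.

T ≈ 6190 s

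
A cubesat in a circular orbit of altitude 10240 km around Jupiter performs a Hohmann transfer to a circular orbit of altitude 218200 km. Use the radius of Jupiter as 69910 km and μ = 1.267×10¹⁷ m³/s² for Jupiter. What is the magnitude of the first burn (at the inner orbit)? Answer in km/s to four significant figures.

Δv ≈ 9.975 km/s

r₁ = 69910 + 10240 = 80150 km = 8.0150×10⁷ m.
r₂ = 69910 + 218200 = 288110 km = 2.8811×10⁸ m.
Transfer ellipse a_t = (r₁ + r₂)/2 = 1.841×10⁸ m.
At r₁: circular v_c1 = √(μ/r₁) = 39760 m/s; transfer-perijove v_p = √[μ(2/r₁ − 1/a_t)] = 49730 m/s.
Δv₁ = v_p − v_c1 = 9975 m/s.
= 9.975 km/s.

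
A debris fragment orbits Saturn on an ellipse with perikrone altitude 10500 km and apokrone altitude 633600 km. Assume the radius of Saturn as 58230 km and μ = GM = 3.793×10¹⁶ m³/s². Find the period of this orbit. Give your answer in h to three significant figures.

T ≈ 66.5 h

r_p = 58230 + 10500 = 68730 km = 6.8730×10⁷ m.
r_a = 58230 + 633600 = 691830 km = 6.9183×10⁸ m.
Semi-major axis a = (r_p + r_a)/2 = (68730 + 6.9183×10⁵)/2 = 3.8028×10⁵ km = 3.803×10⁸ m.
By Kepler's third law T = 2π√(a³/μ) = 2π × 3.808×10⁴ = 2.392×10⁵ s.
= 66.46 h.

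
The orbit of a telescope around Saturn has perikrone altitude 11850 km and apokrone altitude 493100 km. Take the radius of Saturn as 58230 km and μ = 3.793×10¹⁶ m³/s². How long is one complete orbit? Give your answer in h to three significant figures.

r_p = 58230 + 11850 = 70080 km = 7.0080×10⁷ m.
r_a = 58230 + 493100 = 551330 km = 5.5133×10⁸ m.
Semi-major axis a = (r_p + r_a)/2 = (70080 + 5.5133×10⁵)/2 = 3.1070×10⁵ km = 3.107×10⁸ m.
By Kepler's third law T = 2π√(a³/μ) = 2π × 2.812×10⁴ = 1.767×10⁵ s.
= 49.08 h.

T ≈ 49.1 h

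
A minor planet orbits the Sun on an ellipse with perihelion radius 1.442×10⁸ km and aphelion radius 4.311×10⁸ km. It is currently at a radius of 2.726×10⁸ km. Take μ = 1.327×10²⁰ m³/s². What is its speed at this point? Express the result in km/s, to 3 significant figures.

v ≈ 22.6 km/s

Semi-major axis a = (r_p + r_a)/2 = 2.8765×10⁸ km = 2.876×10¹¹ m.
Vis-viva: v² = μ(2/r − 1/a) = 1.327×10²⁰ × (7.337×10⁻¹² − 3.476×10⁻¹²) = 5.123×10⁸ m²/s².
v = 22630 m/s = 22.63 km/s.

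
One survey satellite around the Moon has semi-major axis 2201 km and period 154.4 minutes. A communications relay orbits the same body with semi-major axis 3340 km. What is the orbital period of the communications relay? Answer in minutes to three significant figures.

Kepler's third law: T² ∝ a³, so T₂ = T₁ (a₂/a₁)^(3/2).
a₂/a₁ = 1.517, (a₂/a₁)^(3/2) = 1.869.
T₂ = 154.4 × 1.869 = 288.6 minutes.

T₂ ≈ 289 minutes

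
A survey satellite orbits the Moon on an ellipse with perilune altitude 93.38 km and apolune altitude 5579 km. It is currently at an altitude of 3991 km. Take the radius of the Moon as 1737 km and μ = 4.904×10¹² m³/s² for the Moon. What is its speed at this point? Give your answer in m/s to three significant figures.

r_p = 1737 + 93.38 = 1830.4 km = 1.8304×10⁶ m.
r_a = 1737 + 5579 = 7316.0 km = 7.3160×10⁶ m.
r = 1737 + 3991 = 5728.0 km = 5.728×10⁶ m.
Semi-major axis a = (r_p + r_a)/2 = 4573.2 km = 4.573×10⁶ m.
Vis-viva: v² = μ(2/r − 1/a) = 4.904×10¹² × (3.492×10⁻⁷ − 2.187×10⁻⁷) = 6.400×10⁵ m²/s².
v = 800.0 m/s.

v ≈ 800 m/s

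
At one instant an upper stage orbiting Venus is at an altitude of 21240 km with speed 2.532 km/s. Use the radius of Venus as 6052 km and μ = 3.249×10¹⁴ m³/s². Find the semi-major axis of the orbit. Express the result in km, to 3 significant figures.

a ≈ 18700 km

r = 6052 + 21240 = 27292 km = 2.729×10⁷ m.
Vis-viva rearranged: 1/a = 2/r − v²/μ = 7.328×10⁻⁸ − 1.973×10⁻⁸ = 5.355×10⁻⁸ m⁻¹.
a = 1.867×10⁷ m = 18674 km.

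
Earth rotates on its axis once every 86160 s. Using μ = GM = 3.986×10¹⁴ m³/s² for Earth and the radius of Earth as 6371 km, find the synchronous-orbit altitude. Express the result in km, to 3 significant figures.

A synchronous orbit has period T, so by Kepler's third law a = (μT²/4π²)^(1/3).
μT²/4π² = 3.986×10¹⁴ × (8.616×10⁴)² / 39.48 = 7.495×10²² m³.
a = 4.216×10⁷ m = 42163 km.
Altitude h = a − R = 42163 − 6371 = 35792 km.

h_sync ≈ 35800 km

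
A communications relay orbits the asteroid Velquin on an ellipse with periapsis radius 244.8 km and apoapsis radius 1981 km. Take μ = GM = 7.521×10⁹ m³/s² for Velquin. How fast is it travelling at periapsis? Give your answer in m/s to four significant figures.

v ≈ 233.9 m/s

Semi-major axis a = (r_p + r_a)/2 = 1112.9 km = 1.113×10⁶ m.
Vis-viva: v² = μ(2/r − 1/a) = 7.521×10⁹ × (8.170×10⁻⁶ − 8.986×10⁻⁷) = 5.469×10⁴ m²/s².
v = 233.9 m/s.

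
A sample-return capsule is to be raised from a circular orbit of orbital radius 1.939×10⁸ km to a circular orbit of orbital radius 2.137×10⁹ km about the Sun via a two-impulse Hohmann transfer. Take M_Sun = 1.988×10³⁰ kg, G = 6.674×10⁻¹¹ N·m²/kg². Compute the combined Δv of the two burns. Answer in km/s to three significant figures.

μ = GM = 6.674×10⁻¹¹ × 1.988×10³⁰ = 1.327×10²⁰ m³/s².
r₁ = 1.939×10⁸ km = 1.939×10¹¹ m.
r₂ = 2.137×10⁹ km = 2.137×10¹² m.
Transfer ellipse a_t = (r₁ + r₂)/2 = 1.165×10¹² m.
At r₁: circular v_c1 = √(μ/r₁) = 26160 m/s; transfer-perihelion v_p = √[μ(2/r₁ − 1/a_t)] = 35420 m/s.
Δv₁ = v_p − v_c1 = 9263 m/s.
At r₂: circular v_c2 = √(μ/r₂) = 7880 m/s; transfer-aphelion v_a = √[μ(2/r₂ − 1/a_t)] = 3214 m/s.
Δv₂ = v_c2 − v_a = 4666 m/s.
Total Δv = Δv₁ + Δv₂ = 13930 m/s = 13.93 km/s.

Δv_total ≈ 13.9 km/s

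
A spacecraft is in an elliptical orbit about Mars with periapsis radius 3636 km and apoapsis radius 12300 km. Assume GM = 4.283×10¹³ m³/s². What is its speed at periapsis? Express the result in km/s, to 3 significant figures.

Semi-major axis a = (r_p + r_a)/2 = 7968.0 km = 7.968×10⁶ m.
Vis-viva: v² = μ(2/r − 1/a) = 4.283×10¹³ × (5.501×10⁻⁷ − 1.255×10⁻⁷) = 1.818×10⁷ m²/s².
v = 4264 m/s = 4.264 km/s.

v ≈ 4.26 km/s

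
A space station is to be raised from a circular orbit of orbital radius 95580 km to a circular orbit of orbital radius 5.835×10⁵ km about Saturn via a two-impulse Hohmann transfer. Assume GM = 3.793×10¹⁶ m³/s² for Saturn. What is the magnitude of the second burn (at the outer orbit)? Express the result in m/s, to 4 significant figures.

r₁ = 95580 km = 9.558×10⁷ m.
r₂ = 5.835×10⁵ km = 5.835×10⁸ m.
Transfer ellipse a_t = (r₁ + r₂)/2 = 3.395×10⁸ m.
At r₁: circular v_c1 = √(μ/r₁) = 19920 m/s; transfer-perikrone v_p = √[μ(2/r₁ − 1/a_t)] = 26110 m/s.
At r₂: circular v_c2 = √(μ/r₂) = 8063 m/s; transfer-apokrone v_a = √[μ(2/r₂ − 1/a_t)] = 4278 m/s.
Δv₂ = v_c2 − v_a = 3785 m/s.

Δv ≈ 3785 m/s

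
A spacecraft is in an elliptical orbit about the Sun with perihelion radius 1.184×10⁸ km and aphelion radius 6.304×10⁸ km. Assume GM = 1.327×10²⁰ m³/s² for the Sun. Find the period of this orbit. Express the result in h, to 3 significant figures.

Semi-major axis a = (r_p + r_a)/2 = (1.1840×10⁸ + 6.3040×10⁸)/2 = 3.7440×10⁸ km = 3.744×10¹¹ m.
By Kepler's third law T = 2π√(a³/μ) = 2π × 1.989×10⁷ = 1.250×10⁸ s.
= 34710 h.

T ≈ 34700 h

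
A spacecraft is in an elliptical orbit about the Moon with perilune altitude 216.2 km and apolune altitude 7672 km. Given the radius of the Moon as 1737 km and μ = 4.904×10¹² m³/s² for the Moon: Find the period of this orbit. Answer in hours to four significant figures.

T ≈ 10.67 hours

r_p = 1737 + 216.2 = 1953.2 km = 1.9532×10⁶ m.
r_a = 1737 + 7672 = 9409.0 km = 9.4090×10⁶ m.
Semi-major axis a = (r_p + r_a)/2 = (1953.2 + 9409.0)/2 = 5681.1 km = 5.681×10⁶ m.
By Kepler's third law T = 2π√(a³/μ) = 2π × 6.115×10³ = 3.842×10⁴ s.
= 10.67 hours.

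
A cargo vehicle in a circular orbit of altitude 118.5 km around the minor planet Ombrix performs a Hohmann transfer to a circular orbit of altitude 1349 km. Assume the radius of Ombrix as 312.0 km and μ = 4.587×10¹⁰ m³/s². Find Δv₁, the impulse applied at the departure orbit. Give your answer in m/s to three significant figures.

r₁ = 312.0 + 118.5 = 430.50 km = 4.3050×10⁵ m.
r₂ = 312.0 + 1349 = 1661.0 km = 1.6610×10⁶ m.
Transfer ellipse a_t = (r₁ + r₂)/2 = 1.046×10⁶ m.
At r₁: circular v_c1 = √(μ/r₁) = 326.4 m/s; transfer-periapsis v_p = √[μ(2/r₁ − 1/a_t)] = 411.4 m/s.
Δv₁ = v_p − v_c1 = 84.96 m/s.

Δv ≈ 85.0 m/s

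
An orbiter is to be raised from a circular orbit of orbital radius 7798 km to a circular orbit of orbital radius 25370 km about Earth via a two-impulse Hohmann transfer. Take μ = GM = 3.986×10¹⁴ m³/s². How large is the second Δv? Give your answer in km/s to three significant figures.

r₁ = 7798 km = 7.798×10⁶ m.
r₂ = 25370 km = 2.537×10⁷ m.
Transfer ellipse a_t = (r₁ + r₂)/2 = 1.658×10⁷ m.
At r₁: circular v_c1 = √(μ/r₁) = 7150 m/s; transfer-perigee v_p = √[μ(2/r₁ − 1/a_t)] = 8843 m/s.
At r₂: circular v_c2 = √(μ/r₂) = 3964 m/s; transfer-apogee v_a = √[μ(2/r₂ − 1/a_t)] = 2718 m/s.
Δv₂ = v_c2 − v_a = 1246 m/s.
= 1.246 km/s.

Δv ≈ 1.25 km/s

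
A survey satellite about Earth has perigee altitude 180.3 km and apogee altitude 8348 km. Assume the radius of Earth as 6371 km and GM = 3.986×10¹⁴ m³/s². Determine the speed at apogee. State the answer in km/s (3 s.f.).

r_p = 6371 + 180.3 = 6551.3 km = 6.5513×10⁶ m.
r_a = 6371 + 8348 = 14719 km = 1.4719×10⁷ m.
Semi-major axis a = (r_p + r_a)/2 = 10635 km = 1.064×10⁷ m.
Vis-viva: v² = μ(2/r − 1/a) = 3.986×10¹⁴ × (1.359×10⁻⁷ − 9.403×10⁻⁸) = 1.668×10⁷ m²/s².
v = 4084 m/s = 4.084 km/s.

v ≈ 4.08 km/s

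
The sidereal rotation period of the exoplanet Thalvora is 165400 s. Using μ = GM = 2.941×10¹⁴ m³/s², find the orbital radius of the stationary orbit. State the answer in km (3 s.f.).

A synchronous orbit has period T, so by Kepler's third law a = (μT²/4π²)^(1/3).
μT²/4π² = 2.941×10¹⁴ × (1.654×10⁵)² / 39.48 = 2.038×10²³ m³.
a = 5.885×10⁷ m = 58849 km.

r_sync ≈ 58800 km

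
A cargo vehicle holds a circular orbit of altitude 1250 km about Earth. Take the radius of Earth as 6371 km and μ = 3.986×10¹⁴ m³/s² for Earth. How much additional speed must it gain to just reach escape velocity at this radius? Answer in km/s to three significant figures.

Δv ≈ 3.00 km/s

r = 6371 + 1250 = 7621.0 km = 7.6210×10⁶ m.
Circular speed v_c = √(μ/r) = 7232 m/s.
Escape speed v_esc = √(2μ/r) = √2 × v_c = 10230 m/s.
Δv = v_esc − v_c = 2996 m/s = 2.996 km/s.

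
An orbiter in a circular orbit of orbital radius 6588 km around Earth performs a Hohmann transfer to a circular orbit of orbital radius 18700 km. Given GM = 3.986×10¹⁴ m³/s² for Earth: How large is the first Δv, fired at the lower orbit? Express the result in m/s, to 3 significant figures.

r₁ = 6588 km = 6.588×10⁶ m.
r₂ = 18700 km = 1.870×10⁷ m.
Transfer ellipse a_t = (r₁ + r₂)/2 = 1.264×10⁷ m.
At r₁: circular v_c1 = √(μ/r₁) = 7778 m/s; transfer-perigee v_p = √[μ(2/r₁ − 1/a_t)] = 9460 m/s.
Δv₁ = v_p − v_c1 = 1681 m/s.

Δv ≈ 1680 m/s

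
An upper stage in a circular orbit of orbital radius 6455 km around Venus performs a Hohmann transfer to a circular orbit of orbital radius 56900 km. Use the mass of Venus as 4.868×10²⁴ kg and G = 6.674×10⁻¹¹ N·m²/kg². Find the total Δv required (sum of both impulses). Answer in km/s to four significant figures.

μ = GM = 6.674×10⁻¹¹ × 4.868×10²⁴ = 3.249×10¹⁴ m³/s².
r₁ = 6455 km = 6.455×10⁶ m.
r₂ = 56900 km = 5.690×10⁷ m.
Transfer ellipse a_t = (r₁ + r₂)/2 = 3.168×10⁷ m.
At r₁: circular v_c1 = √(μ/r₁) = 7094 m/s; transfer-periapsis v_p = √[μ(2/r₁ − 1/a_t)] = 9508 m/s.
Δv₁ = v_p − v_c1 = 2414 m/s.
At r₂: circular v_c2 = √(μ/r₂) = 2390 m/s; transfer-apoapsis v_a = √[μ(2/r₂ − 1/a_t)] = 1079 m/s.
Δv₂ = v_c2 − v_a = 1311 m/s.
Total Δv = Δv₁ + Δv₂ = 3725 m/s = 3.725 km/s.

Δv_total ≈ 3.725 km/s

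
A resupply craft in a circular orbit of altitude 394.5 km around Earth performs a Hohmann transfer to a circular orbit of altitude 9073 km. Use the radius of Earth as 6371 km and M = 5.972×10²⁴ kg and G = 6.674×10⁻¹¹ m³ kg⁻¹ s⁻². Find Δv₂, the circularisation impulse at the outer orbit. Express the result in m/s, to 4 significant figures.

μ = GM = 6.674×10⁻¹¹ × 5.972×10²⁴ = 3.986×10¹⁴ m³/s².
r₁ = 6371 + 394.5 = 6765.5 km = 6.7655×10⁶ m.
r₂ = 6371 + 9073 = 15444 km = 1.5444×10⁷ m.
Transfer ellipse a_t = (r₁ + r₂)/2 = 1.110×10⁷ m.
At r₁: circular v_c1 = √(μ/r₁) = 7675 m/s; transfer-perigee v_p = √[μ(2/r₁ − 1/a_t)] = 9052 m/s.
At r₂: circular v_c2 = √(μ/r₂) = 5080 m/s; transfer-apogee v_a = √[μ(2/r₂ − 1/a_t)] = 3965 m/s.
Δv₂ = v_c2 − v_a = 1115 m/s.

Δv ≈ 1115 m/s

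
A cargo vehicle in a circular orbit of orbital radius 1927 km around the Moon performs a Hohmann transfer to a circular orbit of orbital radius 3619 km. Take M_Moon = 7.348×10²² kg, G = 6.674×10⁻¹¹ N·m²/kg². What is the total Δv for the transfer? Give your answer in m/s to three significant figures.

μ = GM = 6.674×10⁻¹¹ × 7.348×10²² = 4.904×10¹² m³/s².
r₁ = 1927 km = 1.927×10⁶ m.
r₂ = 3619 km = 3.619×10⁶ m.
Transfer ellipse a_t = (r₁ + r₂)/2 = 2.773×10⁶ m.
At r₁: circular v_c1 = √(μ/r₁) = 1595 m/s; transfer-perilune v_p = √[μ(2/r₁ − 1/a_t)] = 1822 m/s.
Δv₁ = v_p − v_c1 = 227.2 m/s.
At r₂: circular v_c2 = √(μ/r₂) = 1164 m/s; transfer-apolune v_a = √[μ(2/r₂ − 1/a_t)] = 970.4 m/s.
Δv₂ = v_c2 − v_a = 193.7 m/s.
Total Δv = Δv₁ + Δv₂ = 420.9 m/s.

Δv_total ≈ 421 m/s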